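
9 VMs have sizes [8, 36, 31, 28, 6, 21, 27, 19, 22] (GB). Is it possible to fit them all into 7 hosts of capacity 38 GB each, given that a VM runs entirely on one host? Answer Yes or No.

Yes

A valid assignment using 7 hosts:
  host 1: 36 = 36
  host 2: 31 + 6 = 37
  host 3: 28 + 8 = 36
  host 4: 27 = 27
  host 5: 22 = 22
  host 6: 21 = 21
  host 7: 19 = 19
Every load is within 38 GB, so 7 hosts suffice.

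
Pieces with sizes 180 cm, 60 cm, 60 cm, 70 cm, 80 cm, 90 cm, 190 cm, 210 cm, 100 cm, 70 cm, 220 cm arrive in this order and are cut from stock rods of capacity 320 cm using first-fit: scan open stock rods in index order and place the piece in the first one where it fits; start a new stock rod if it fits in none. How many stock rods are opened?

5

  180 → stock rod 1 (new)  [load 180/320]
  60 → stock rod 1  [load 240/320]
  60 → stock rod 1  [load 300/320]
  70 → stock rod 2 (new)  [load 70/320]
  80 → stock rod 2  [load 150/320]
  90 → stock rod 2  [load 240/320]
  190 → stock rod 3 (new)  [load 190/320]
  210 → stock rod 4 (new)  [load 210/320]
  100 → stock rod 3  [load 290/320]
  70 → stock rod 2  [load 310/320]
  220 → stock rod 5 (new)  [load 220/320]
5 stock rods opened.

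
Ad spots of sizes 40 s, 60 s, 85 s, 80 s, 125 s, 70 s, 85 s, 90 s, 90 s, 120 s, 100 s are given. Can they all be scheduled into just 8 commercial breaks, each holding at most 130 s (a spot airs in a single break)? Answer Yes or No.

No

Total = 945 s; ⌈945/130⌉ = 8.
9 ad spots each exceed half the capacity and cannot share a break, forcing at least 9 commercial breaks.
At least 9 commercial breaks are required, but only 8 are allowed.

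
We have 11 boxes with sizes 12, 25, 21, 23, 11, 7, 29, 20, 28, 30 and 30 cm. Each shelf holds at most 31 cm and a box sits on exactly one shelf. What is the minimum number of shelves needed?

Total = 30 + 30 + 29 + 28 + 25 + 23 + 21 + 20 + 12 + 11 + 7 = 236 cm.
Lower bound: ⌈236/31⌉ = 8 shelves.
A packing using 9 shelves:
  shelf 1: 30 = 30
  shelf 2: 30 = 30
  shelf 3: 29 = 29
  shelf 4: 28 = 28
  shelf 5: 25 = 25
  shelf 6: 23 + 7 = 30
  shelf 7: 21 = 21
  shelf 8: 20 + 11 = 31
  shelf 9: 12 = 12
No arrangement into 8 shelves stays within capacity, so 9 is optimal.

9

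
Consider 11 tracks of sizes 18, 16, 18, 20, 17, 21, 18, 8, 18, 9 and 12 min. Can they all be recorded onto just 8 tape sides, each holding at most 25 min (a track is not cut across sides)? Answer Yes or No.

Total = 175 min; ⌈175/25⌉ = 7.
8 tracks each exceed half the capacity and cannot share a side, forcing at least 8 tape sides.
The bound of 8 does not rule out 8, but exhaustive search shows no assignment into 8 tape sides of capacity 25 min exists — the minimum is 9.

No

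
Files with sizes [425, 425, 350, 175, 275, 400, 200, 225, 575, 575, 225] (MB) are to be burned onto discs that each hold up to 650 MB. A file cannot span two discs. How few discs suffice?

Total = 575 + 575 + 425 + 425 + 400 + 350 + 275 + 225 + 225 + 200 + 175 = 3850 MB.
Lower bound: ⌈3850/650⌉ = 6 discs.
A packing using 7 discs:
  disc 1: 575 = 575
  disc 2: 575 = 575
  disc 3: 425 + 225 = 650
  disc 4: 425 + 225 = 650
  disc 5: 400 + 200 = 600
  disc 6: 350 + 275 = 625
  disc 7: 175 = 175
No arrangement into 6 discs stays within capacity, so 7 is optimal.

7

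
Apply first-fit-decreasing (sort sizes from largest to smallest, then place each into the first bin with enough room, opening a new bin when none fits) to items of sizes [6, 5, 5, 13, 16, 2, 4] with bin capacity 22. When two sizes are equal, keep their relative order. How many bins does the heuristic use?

3

Sorted descending: 16, 13, 6, 5, 5, 4, 2.
  16 → bin 1 (new)  [load 16/22]
  13 → bin 2 (new)  [load 13/22]
  6 → bin 1  [load 22/22]
  5 → bin 2  [load 18/22]
  5 → bin 3 (new)  [load 5/22]
  4 → bin 2  [load 22/22]
  2 → bin 3  [load 7/22]
3 bins opened.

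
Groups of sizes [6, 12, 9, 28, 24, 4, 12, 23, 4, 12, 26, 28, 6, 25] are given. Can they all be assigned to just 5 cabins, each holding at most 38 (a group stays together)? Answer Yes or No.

No

Total = 219; ⌈219/38⌉ = 6.
At least 6 cabins are required, but only 5 are allowed.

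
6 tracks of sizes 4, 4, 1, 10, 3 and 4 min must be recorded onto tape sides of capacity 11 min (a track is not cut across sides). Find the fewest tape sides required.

Total = 10 + 4 + 4 + 4 + 3 + 1 = 26 min.
Lower bound: ⌈26/11⌉ = 3 tape sides.
A packing using 3 tape sides:
  side 1: 10 + 1 = 11
  side 2: 4 + 4 + 3 = 11
  side 3: 4 = 4
This matches the lower bound, so 3 is optimal.

3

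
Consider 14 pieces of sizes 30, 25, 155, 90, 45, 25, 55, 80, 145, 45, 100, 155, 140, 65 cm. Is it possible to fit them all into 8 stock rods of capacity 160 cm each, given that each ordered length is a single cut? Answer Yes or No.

Yes

A valid assignment using 8 stock rods:
  stock rod 1: 155 = 155
  stock rod 2: 155 = 155
  stock rod 3: 145 = 145
  stock rod 4: 140 = 140
  stock rod 5: 100 + 55 = 155
  stock rod 6: 90 + 65 = 155
  stock rod 7: 80 + 45 + 30 = 155
  stock rod 8: 45 + 25 + 25 = 95
Every load is within 160 cm, so 8 stock rods suffice.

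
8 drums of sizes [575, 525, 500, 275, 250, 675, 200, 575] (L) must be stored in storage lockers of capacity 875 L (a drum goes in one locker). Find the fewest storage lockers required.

5

Total = 675 + 575 + 575 + 525 + 500 + 275 + 250 + 200 = 3575 L.
Lower bound: ⌈3575/875⌉ = 5 storage lockers.
A packing using 5 storage lockers:
  locker 1: 675 + 200 = 875
  locker 2: 575 + 275 = 850
  locker 3: 575 + 250 = 825
  locker 4: 525 = 525
  locker 5: 500 = 500
This matches the lower bound, so 5 is optimal.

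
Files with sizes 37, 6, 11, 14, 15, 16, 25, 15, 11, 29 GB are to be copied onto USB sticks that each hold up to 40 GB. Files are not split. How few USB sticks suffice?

Total = 37 + 29 + 25 + 16 + 15 + 15 + 14 + 11 + 11 + 6 = 179 GB.
Lower bound: ⌈179/40⌉ = 5 USB sticks.
A packing using 5 USB sticks:
  USB stick 1: 37 = 37
  USB stick 2: 29 + 11 = 40
  USB stick 3: 25 + 15 = 40
  USB stick 4: 16 + 15 + 6 = 37
  USB stick 5: 14 + 11 = 25
This matches the lower bound, so 5 is optimal.

5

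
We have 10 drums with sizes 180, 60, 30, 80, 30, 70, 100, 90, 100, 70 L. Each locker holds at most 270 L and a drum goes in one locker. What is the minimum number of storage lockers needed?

Total = 180 + 100 + 100 + 90 + 80 + 70 + 70 + 60 + 30 + 30 = 810 L.
Lower bound: ⌈810/270⌉ = 3 storage lockers.
A packing using 3 storage lockers:
  locker 1: 180 + 90 = 270
  locker 2: 100 + 100 + 70 = 270
  locker 3: 80 + 70 + 60 + 30 + 30 = 270
This matches the lower bound, so 3 is optimal.

3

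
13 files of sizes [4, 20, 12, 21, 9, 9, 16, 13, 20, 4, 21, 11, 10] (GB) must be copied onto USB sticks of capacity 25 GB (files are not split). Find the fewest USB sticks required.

8

Total = 21 + 21 + 20 + 20 + 16 + 13 + 12 + 11 + 10 + 9 + 9 + 4 + 4 = 170 GB.
Lower bound: ⌈170/25⌉ = 7 USB sticks.
A packing using 8 USB sticks:
  USB stick 1: 21 + 4 = 25
  USB stick 2: 21 + 4 = 25
  USB stick 3: 20 = 20
  USB stick 4: 20 = 20
  USB stick 5: 16 + 9 = 25
  USB stick 6: 13 + 12 = 25
  USB stick 7: 11 + 10 = 21
  USB stick 8: 9 = 9
No arrangement into 7 USB sticks stays within capacity, so 8 is optimal.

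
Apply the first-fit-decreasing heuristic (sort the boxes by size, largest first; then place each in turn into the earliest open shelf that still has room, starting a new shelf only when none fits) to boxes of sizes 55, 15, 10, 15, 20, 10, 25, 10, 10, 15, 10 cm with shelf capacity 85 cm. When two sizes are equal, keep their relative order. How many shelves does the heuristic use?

3

Sorted descending: 55, 25, 20, 15, 15, 15, 10, 10, 10, 10, 10.
  55 → shelf 1 (new)  [load 55/85]
  25 → shelf 1  [load 80/85]
  20 → shelf 2 (new)  [load 20/85]
  15 → shelf 2  [load 35/85]
  15 → shelf 2  [load 50/85]
  15 → shelf 2  [load 65/85]
  10 → shelf 2  [load 75/85]
  10 → shelf 2  [load 85/85]
  10 → shelf 3 (new)  [load 10/85]
  10 → shelf 3  [load 20/85]
  10 → shelf 3  [load 30/85]
3 shelves opened.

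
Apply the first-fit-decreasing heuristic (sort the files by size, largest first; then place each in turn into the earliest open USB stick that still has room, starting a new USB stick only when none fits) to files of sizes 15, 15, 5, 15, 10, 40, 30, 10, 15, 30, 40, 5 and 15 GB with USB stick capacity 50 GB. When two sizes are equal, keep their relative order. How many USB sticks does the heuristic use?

5

Sorted descending: 40, 40, 30, 30, 15, 15, 15, 15, 15, 10, 10, 5, 5.
  40 → USB stick 1 (new)  [load 40/50]
  40 → USB stick 2 (new)  [load 40/50]
  30 → USB stick 3 (new)  [load 30/50]
  30 → USB stick 4 (new)  [load 30/50]
  15 → USB stick 3  [load 45/50]
  15 → USB stick 4  [load 45/50]
  15 → USB stick 5 (new)  [load 15/50]
  15 → USB stick 5  [load 30/50]
  15 → USB stick 5  [load 45/50]
  10 → USB stick 1  [load 50/50]
  10 → USB stick 2  [load 50/50]
  5 → USB stick 3  [load 50/50]
  5 → USB stick 4  [load 50/50]
5 USB sticks opened.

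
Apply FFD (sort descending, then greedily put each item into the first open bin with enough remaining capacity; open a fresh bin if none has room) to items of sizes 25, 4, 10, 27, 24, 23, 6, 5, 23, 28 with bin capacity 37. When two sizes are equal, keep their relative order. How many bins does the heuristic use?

Sorted descending: 28, 27, 25, 24, 23, 23, 10, 6, 5, 4.
  28 → bin 1 (new)  [load 28/37]
  27 → bin 2 (new)  [load 27/37]
  25 → bin 3 (new)  [load 25/37]
  24 → bin 4 (new)  [load 24/37]
  23 → bin 5 (new)  [load 23/37]
  23 → bin 6 (new)  [load 23/37]
  10 → bin 2  [load 37/37]
  6 → bin 1  [load 34/37]
  5 → bin 3  [load 30/37]
  4 → bin 3  [load 34/37]
6 bins opened.

6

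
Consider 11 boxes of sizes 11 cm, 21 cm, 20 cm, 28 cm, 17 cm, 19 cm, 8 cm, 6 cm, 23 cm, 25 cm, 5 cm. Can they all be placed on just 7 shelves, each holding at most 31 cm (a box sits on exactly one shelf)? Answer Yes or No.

Yes

A valid assignment using 7 shelves:
  shelf 1: 28 = 28
  shelf 2: 25 + 6 = 31
  shelf 3: 23 + 8 = 31
  shelf 4: 21 + 5 = 26
  shelf 5: 20 + 11 = 31
  shelf 6: 19 = 19
  shelf 7: 17 = 17
Every load is within 31 cm, so 7 shelves suffice.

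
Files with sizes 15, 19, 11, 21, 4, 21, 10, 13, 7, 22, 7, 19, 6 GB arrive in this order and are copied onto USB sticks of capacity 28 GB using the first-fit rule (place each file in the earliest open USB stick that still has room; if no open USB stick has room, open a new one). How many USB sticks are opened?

7

  15 → USB stick 1 (new)  [load 15/28]
  19 → USB stick 2 (new)  [load 19/28]
  11 → USB stick 1  [load 26/28]
  21 → USB stick 3 (new)  [load 21/28]
  4 → USB stick 2  [load 23/28]
  21 → USB stick 4 (new)  [load 21/28]
  10 → USB stick 5 (new)  [load 10/28]
  13 → USB stick 5  [load 23/28]
  7 → USB stick 3  [load 28/28]
  22 → USB stick 6 (new)  [load 22/28]
  7 → USB stick 4  [load 28/28]
  19 → USB stick 7 (new)  [load 19/28]
  6 → USB stick 6  [load 28/28]
7 USB sticks opened.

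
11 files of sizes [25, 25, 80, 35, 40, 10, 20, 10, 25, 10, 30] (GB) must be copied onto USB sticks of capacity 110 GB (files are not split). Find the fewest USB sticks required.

3

Total = 80 + 40 + 35 + 30 + 25 + 25 + 25 + 20 + 10 + 10 + 10 = 310 GB.
Lower bound: ⌈310/110⌉ = 3 USB sticks.
A packing using 3 USB sticks:
  USB stick 1: 80 + 30 = 110
  USB stick 2: 40 + 35 + 25 + 10 = 110
  USB stick 3: 25 + 25 + 20 + 10 + 10 = 90
This matches the lower bound, so 3 is optimal.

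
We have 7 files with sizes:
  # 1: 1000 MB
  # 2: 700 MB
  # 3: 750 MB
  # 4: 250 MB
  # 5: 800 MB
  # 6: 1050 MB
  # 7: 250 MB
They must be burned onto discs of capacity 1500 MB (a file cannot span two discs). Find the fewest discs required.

4

Total = 1050 + 1000 + 800 + 750 + 700 + 250 + 250 = 4800 MB.
Lower bound: ⌈4800/1500⌉ = 4 discs.
A packing using 4 discs:
  disc 1: 1050 + 250 = 1300
  disc 2: 1000 + 250 = 1250
  disc 3: 800 + 700 = 1500
  disc 4: 750 = 750
This matches the lower bound, so 4 is optimal.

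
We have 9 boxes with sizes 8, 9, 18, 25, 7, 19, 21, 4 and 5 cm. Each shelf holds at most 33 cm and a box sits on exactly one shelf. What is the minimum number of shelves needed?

4

Total = 25 + 21 + 19 + 18 + 9 + 8 + 7 + 5 + 4 = 116 cm.
Lower bound: ⌈116/33⌉ = 4 shelves.
A packing using 4 shelves:
  shelf 1: 25 + 8 = 33
  shelf 2: 21 + 9 = 30
  shelf 3: 19 + 7 + 5 = 31
  shelf 4: 18 + 4 = 22
This matches the lower bound, so 4 is optimal.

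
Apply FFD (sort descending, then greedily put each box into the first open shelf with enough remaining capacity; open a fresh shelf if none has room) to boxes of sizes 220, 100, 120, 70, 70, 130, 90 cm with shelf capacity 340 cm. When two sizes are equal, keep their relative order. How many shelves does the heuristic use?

3

Sorted descending: 220, 130, 120, 100, 90, 70, 70.
  220 → shelf 1 (new)  [load 220/340]
  130 → shelf 2 (new)  [load 130/340]
  120 → shelf 1  [load 340/340]
  100 → shelf 2  [load 230/340]
  90 → shelf 2  [load 320/340]
  70 → shelf 3 (new)  [load 70/340]
  70 → shelf 3  [load 140/340]
3 shelves opened.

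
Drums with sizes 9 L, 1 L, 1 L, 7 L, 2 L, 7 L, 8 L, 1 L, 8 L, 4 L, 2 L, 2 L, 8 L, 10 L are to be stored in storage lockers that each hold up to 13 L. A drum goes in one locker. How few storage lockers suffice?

Total = 10 + 9 + 8 + 8 + 8 + 7 + 7 + 4 + 2 + 2 + 2 + 1 + 1 + 1 = 70 L.
Lower bound: ⌈70/13⌉ = 6 storage lockers.
Also, 7 drums each exceed 13/2 L, and no two of those can share a locker, so at least 7 storage lockers are needed.
A packing using 7 storage lockers:
  locker 1: 10 + 2 + 1 = 13
  locker 2: 9 + 4 = 13
  locker 3: 8 + 2 + 2 + 1 = 13
  locker 4: 8 + 1 = 9
  locker 5: 8 = 8
  locker 6: 7 = 7
  locker 7: 7 = 7
This matches the lower bound, so 7 is optimal.

7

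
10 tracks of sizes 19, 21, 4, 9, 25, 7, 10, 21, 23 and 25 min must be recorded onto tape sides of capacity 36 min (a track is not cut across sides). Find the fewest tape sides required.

6

Total = 25 + 25 + 23 + 21 + 21 + 19 + 10 + 9 + 7 + 4 = 164 min.
Lower bound: ⌈164/36⌉ = 5 tape sides.
Also, 6 tracks each exceed 18 min, and no two of those can share a side, so at least 6 tape sides are needed.
A packing using 6 tape sides:
  side 1: 25 + 10 = 35
  side 2: 25 + 9 = 34
  side 3: 23 + 7 + 4 = 34
  side 4: 21 = 21
  side 5: 21 = 21
  side 6: 19 = 19
This matches the lower bound, so 6 is optimal.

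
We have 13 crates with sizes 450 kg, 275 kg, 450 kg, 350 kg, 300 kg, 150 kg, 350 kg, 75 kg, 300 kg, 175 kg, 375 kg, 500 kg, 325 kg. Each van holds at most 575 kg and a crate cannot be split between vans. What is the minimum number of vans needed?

9

Total = 500 + 450 + 450 + 375 + 350 + 350 + 325 + 300 + 300 + 275 + 175 + 150 + 75 = 4075 kg.
Lower bound: ⌈4075/575⌉ = 8 vans.
Also, 9 crates each exceed 575/2 kg, and no two of those can share a van, so at least 9 vans are needed.
A packing using 9 vans:
  van 1: 500 + 75 = 575
  van 2: 450 = 450
  van 3: 450 = 450
  van 4: 375 + 175 = 550
  van 5: 350 + 150 = 500
  van 6: 350 = 350
  van 7: 325 = 325
  van 8: 300 + 275 = 575
  van 9: 300 = 300
This matches the lower bound, so 9 is optimal.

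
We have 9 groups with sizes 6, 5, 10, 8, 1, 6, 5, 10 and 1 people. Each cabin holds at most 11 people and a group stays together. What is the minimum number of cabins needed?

5

Total = 10 + 10 + 8 + 6 + 6 + 5 + 5 + 1 + 1 = 52 people.
Lower bound: ⌈52/11⌉ = 5 cabins.
A packing using 5 cabins:
  cabin 1: 10 + 1 = 11
  cabin 2: 10 + 1 = 11
  cabin 3: 8 = 8
  cabin 4: 6 + 5 = 11
  cabin 5: 6 + 5 = 11
This matches the lower bound, so 5 is optimal.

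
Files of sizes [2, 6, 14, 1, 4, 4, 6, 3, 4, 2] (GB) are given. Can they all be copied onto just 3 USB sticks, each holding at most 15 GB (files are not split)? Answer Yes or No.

Total = 46 GB; ⌈46/15⌉ = 4.
At least 4 USB sticks are required, but only 3 are allowed.

No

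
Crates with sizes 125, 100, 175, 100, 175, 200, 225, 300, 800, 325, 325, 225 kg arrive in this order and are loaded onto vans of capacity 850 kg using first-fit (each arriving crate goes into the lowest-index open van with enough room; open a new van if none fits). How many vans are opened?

  125 → van 1 (new)  [load 125/850]
  100 → van 1  [load 225/850]
  175 → van 1  [load 400/850]
  100 → van 1  [load 500/850]
  175 → van 1  [load 675/850]
  200 → van 2 (new)  [load 200/850]
  225 → van 2  [load 425/850]
  300 → van 2  [load 725/850]
  800 → van 3 (new)  [load 800/850]
  325 → van 4 (new)  [load 325/850]
  325 → van 4  [load 650/850]
  225 → van 5 (new)  [load 225/850]
5 vans opened.

5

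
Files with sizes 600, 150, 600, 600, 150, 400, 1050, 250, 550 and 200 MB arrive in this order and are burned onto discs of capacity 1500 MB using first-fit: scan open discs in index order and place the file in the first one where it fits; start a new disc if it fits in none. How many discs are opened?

4

  600 → disc 1 (new)  [load 600/1500]
  150 → disc 1  [load 750/1500]
  600 → disc 1  [load 1350/1500]
  600 → disc 2 (new)  [load 600/1500]
  150 → disc 1  [load 1500/1500]
  400 → disc 2  [load 1000/1500]
  1050 → disc 3 (new)  [load 1050/1500]
  250 → disc 2  [load 1250/1500]
  550 → disc 4 (new)  [load 550/1500]
  200 → disc 2  [load 1450/1500]
4 discs opened.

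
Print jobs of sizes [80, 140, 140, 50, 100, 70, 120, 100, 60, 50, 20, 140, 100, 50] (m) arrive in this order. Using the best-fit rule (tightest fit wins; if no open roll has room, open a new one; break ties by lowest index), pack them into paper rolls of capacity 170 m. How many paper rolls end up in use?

  80 → roll 1 (new)  [load 80/170]
  140 → roll 2 (new)  [load 140/170]
  140 → roll 3 (new)  [load 140/170]
  50 → roll 1  [load 130/170]
  100 → roll 4 (new)  [load 100/170]
  70 → roll 4  [load 170/170]
  120 → roll 5 (new)  [load 120/170]
  100 → roll 6 (new)  [load 100/170]
  60 → roll 6  [load 160/170]
  50 → roll 5  [load 170/170]
  20 → roll 2  [load 160/170]
  140 → roll 7 (new)  [load 140/170]
  100 → roll 8 (new)  [load 100/170]
  50 → roll 8  [load 150/170]
8 paper rolls opened.

8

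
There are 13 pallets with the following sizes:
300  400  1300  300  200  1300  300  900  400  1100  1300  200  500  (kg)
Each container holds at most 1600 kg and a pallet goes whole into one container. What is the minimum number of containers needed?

Total = 1300 + 1300 + 1300 + 1100 + 900 + 500 + 400 + 400 + 300 + 300 + 300 + 200 + 200 = 8500 kg.
Lower bound: ⌈8500/1600⌉ = 6 containers.
A packing using 6 containers:
  container 1: 1300 + 300 = 1600
  container 2: 1300 + 300 = 1600
  container 3: 1300 + 300 = 1600
  container 4: 1100 + 500 = 1600
  container 5: 900 + 400 + 200 = 1500
  container 6: 400 + 200 = 600
This matches the lower bound, so 6 is optimal.

6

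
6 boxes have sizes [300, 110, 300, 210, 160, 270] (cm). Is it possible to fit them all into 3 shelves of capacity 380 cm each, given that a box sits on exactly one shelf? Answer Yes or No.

No

Total = 1350 cm; ⌈1350/380⌉ = 4.
At least 4 shelves are required, but only 3 are allowed.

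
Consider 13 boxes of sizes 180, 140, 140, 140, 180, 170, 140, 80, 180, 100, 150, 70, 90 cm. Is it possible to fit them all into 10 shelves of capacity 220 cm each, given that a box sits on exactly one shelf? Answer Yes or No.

Yes

A valid assignment using 10 shelves:
  shelf 1: 180 = 180
  shelf 2: 180 = 180
  shelf 3: 180 = 180
  shelf 4: 170 = 170
  shelf 5: 150 + 70 = 220
  shelf 6: 140 + 80 = 220
  shelf 7: 140 = 140
  shelf 8: 140 = 140
  shelf 9: 140 = 140
  shelf 10: 100 + 90 = 190
Every load is within 220 cm, so 10 shelves suffice.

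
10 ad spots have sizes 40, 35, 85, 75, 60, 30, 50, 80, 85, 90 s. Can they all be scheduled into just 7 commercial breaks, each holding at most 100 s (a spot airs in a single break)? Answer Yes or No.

No

Total = 630 s; ⌈630/100⌉ = 7.
The bound of 7 does not rule out 7, but exhaustive search shows no assignment into 7 commercial breaks of capacity 100 s exists — the minimum is 8.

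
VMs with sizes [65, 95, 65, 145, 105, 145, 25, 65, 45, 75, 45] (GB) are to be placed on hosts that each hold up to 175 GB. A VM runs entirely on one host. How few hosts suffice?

6

Total = 145 + 145 + 105 + 95 + 75 + 65 + 65 + 65 + 45 + 45 + 25 = 875 GB.
Lower bound: ⌈875/175⌉ = 5 hosts.
A packing using 6 hosts:
  host 1: 145 + 25 = 170
  host 2: 145 = 145
  host 3: 105 + 65 = 170
  host 4: 95 + 75 = 170
  host 5: 65 + 65 + 45 = 175
  host 6: 45 = 45
No arrangement into 5 hosts stays within capacity, so 6 is optimal.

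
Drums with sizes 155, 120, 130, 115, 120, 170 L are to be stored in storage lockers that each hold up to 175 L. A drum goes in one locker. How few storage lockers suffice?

6

Total = 170 + 155 + 130 + 120 + 120 + 115 = 810 L.
Lower bound: ⌈810/175⌉ = 5 storage lockers.
Also, 6 drums each exceed 175/2 L, and no two of those can share a locker, so at least 6 storage lockers are needed.
A packing using 6 storage lockers:
  locker 1: 170 = 170
  locker 2: 155 = 155
  locker 3: 130 = 130
  locker 4: 120 = 120
  locker 5: 120 = 120
  locker 6: 115 = 115
This matches the lower bound, so 6 is optimal.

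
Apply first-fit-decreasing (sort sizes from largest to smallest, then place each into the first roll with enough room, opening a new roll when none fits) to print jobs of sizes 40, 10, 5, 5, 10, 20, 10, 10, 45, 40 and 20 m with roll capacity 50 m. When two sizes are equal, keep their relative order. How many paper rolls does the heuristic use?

5

Sorted descending: 45, 40, 40, 20, 20, 10, 10, 10, 10, 5, 5.
  45 → roll 1 (new)  [load 45/50]
  40 → roll 2 (new)  [load 40/50]
  40 → roll 3 (new)  [load 40/50]
  20 → roll 4 (new)  [load 20/50]
  20 → roll 4  [load 40/50]
  10 → roll 2  [load 50/50]
  10 → roll 3  [load 50/50]
  10 → roll 4  [load 50/50]
  10 → roll 5 (new)  [load 10/50]
  5 → roll 1  [load 50/50]
  5 → roll 5  [load 15/50]
5 paper rolls opened.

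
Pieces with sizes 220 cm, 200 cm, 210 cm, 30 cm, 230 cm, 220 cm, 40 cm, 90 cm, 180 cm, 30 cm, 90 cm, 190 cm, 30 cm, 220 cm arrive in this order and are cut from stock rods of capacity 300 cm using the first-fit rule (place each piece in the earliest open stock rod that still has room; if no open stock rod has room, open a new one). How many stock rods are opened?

  220 → stock rod 1 (new)  [load 220/300]
  200 → stock rod 2 (new)  [load 200/300]
  210 → stock rod 3 (new)  [load 210/300]
  30 → stock rod 1  [load 250/300]
  230 → stock rod 4 (new)  [load 230/300]
  220 → stock rod 5 (new)  [load 220/300]
  40 → stock rod 1  [load 290/300]
  90 → stock rod 2  [load 290/300]
  180 → stock rod 6 (new)  [load 180/300]
  30 → stock rod 3  [load 240/300]
  90 → stock rod 6  [load 270/300]
  190 → stock rod 7 (new)  [load 190/300]
  30 → stock rod 3  [load 270/300]
  220 → stock rod 8 (new)  [load 220/300]
8 stock rods opened.

8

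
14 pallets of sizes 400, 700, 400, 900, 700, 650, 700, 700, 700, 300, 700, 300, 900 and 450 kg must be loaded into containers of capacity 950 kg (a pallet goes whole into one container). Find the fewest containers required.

Total = 900 + 900 + 700 + 700 + 700 + 700 + 700 + 700 + 650 + 450 + 400 + 400 + 300 + 300 = 8500 kg.
Lower bound: ⌈8500/950⌉ = 9 containers.
A packing using 11 containers:
  container 1: 900 = 900
  container 2: 900 = 900
  container 3: 700 = 700
  container 4: 700 = 700
  container 5: 700 = 700
  container 6: 700 = 700
  container 7: 700 = 700
  container 8: 700 = 700
  container 9: 650 + 300 = 950
  container 10: 450 + 400 = 850
  container 11: 400 + 300 = 700
No arrangement into 10 containers stays within capacity, so 11 is optimal.

11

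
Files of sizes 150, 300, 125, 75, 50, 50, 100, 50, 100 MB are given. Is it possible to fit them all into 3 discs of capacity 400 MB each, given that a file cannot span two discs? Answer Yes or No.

Yes

A valid assignment using 3 discs:
  disc 1: 300 + 100 = 400
  disc 2: 150 + 125 + 100 = 375
  disc 3: 75 + 50 + 50 + 50 = 225
Every load is within 400 MB, so 3 discs suffice.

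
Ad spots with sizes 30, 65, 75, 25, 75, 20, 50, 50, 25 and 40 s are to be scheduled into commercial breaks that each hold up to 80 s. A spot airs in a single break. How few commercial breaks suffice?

7

Total = 75 + 75 + 65 + 50 + 50 + 40 + 30 + 25 + 25 + 20 = 455 s.
Lower bound: ⌈455/80⌉ = 6 commercial breaks.
A packing using 7 commercial breaks:
  break 1: 75 = 75
  break 2: 75 = 75
  break 3: 65 = 65
  break 4: 50 + 30 = 80
  break 5: 50 + 25 = 75
  break 6: 40 + 25 = 65
  break 7: 20 = 20
No arrangement into 6 commercial breaks stays within capacity, so 7 is optimal.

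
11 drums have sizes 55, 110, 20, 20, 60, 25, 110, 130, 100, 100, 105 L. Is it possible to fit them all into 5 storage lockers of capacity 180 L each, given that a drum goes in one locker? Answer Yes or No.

No

Total = 835 L; ⌈835/180⌉ = 5.
6 drums each exceed half the capacity and cannot share a locker, forcing at least 6 storage lockers.
At least 6 storage lockers are required, but only 5 are allowed.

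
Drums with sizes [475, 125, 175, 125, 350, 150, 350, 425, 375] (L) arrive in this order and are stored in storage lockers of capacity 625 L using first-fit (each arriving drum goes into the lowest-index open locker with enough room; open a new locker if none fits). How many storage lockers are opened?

6

  475 → locker 1 (new)  [load 475/625]
  125 → locker 1  [load 600/625]
  175 → locker 2 (new)  [load 175/625]
  125 → locker 2  [load 300/625]
  350 → locker 3 (new)  [load 350/625]
  150 → locker 2  [load 450/625]
  350 → locker 4 (new)  [load 350/625]
  425 → locker 5 (new)  [load 425/625]
  375 → locker 6 (new)  [load 375/625]
6 storage lockers opened.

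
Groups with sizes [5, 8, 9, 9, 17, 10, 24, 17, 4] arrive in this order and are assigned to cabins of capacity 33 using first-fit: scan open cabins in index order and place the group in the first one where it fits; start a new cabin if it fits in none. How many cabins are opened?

  5 → cabin 1 (new)  [load 5/33]
  8 → cabin 1  [load 13/33]
  9 → cabin 1  [load 22/33]
  9 → cabin 1  [load 31/33]
  17 → cabin 2 (new)  [load 17/33]
  10 → cabin 2  [load 27/33]
  24 → cabin 3 (new)  [load 24/33]
  17 → cabin 4 (new)  [load 17/33]
  4 → cabin 2  [load 31/33]
4 cabins opened.

4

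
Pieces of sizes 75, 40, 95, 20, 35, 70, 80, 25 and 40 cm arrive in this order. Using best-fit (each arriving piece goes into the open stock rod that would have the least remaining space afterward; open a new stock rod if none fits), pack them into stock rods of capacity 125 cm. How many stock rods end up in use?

  75 → stock rod 1 (new)  [load 75/125]
  40 → stock rod 1  [load 115/125]
  95 → stock rod 2 (new)  [load 95/125]
  20 → stock rod 2  [load 115/125]
  35 → stock rod 3 (new)  [load 35/125]
  70 → stock rod 3  [load 105/125]
  80 → stock rod 4 (new)  [load 80/125]
  25 → stock rod 4  [load 105/125]
  40 → stock rod 5 (new)  [load 40/125]
5 stock rods opened.

5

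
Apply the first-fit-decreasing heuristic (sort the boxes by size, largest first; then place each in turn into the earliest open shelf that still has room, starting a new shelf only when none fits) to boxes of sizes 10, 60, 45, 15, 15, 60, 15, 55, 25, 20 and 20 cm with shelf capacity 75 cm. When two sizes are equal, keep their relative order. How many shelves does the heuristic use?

Sorted descending: 60, 60, 55, 45, 25, 20, 20, 15, 15, 15, 10.
  60 → shelf 1 (new)  [load 60/75]
  60 → shelf 2 (new)  [load 60/75]
  55 → shelf 3 (new)  [load 55/75]
  45 → shelf 4 (new)  [load 45/75]
  25 → shelf 4  [load 70/75]
  20 → shelf 3  [load 75/75]
  20 → shelf 5 (new)  [load 20/75]
  15 → shelf 1  [load 75/75]
  15 → shelf 2  [load 75/75]
  15 → shelf 5  [load 35/75]
  10 → shelf 5  [load 45/75]
5 shelves opened.

5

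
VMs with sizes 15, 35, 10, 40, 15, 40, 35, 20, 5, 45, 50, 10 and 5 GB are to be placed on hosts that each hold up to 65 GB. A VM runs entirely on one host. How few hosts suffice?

6

Total = 50 + 45 + 40 + 40 + 35 + 35 + 20 + 15 + 15 + 10 + 10 + 5 + 5 = 325 GB.
Lower bound: ⌈325/65⌉ = 5 hosts.
Also, 6 VMs each exceed 65/2 GB, and no two of those can share a host, so at least 6 hosts are needed.
A packing using 6 hosts:
  host 1: 50 + 15 = 65
  host 2: 45 + 20 = 65
  host 3: 40 + 15 + 10 = 65
  host 4: 40 + 10 + 5 + 5 = 60
  host 5: 35 = 35
  host 6: 35 = 35
This matches the lower bound, so 6 is optimal.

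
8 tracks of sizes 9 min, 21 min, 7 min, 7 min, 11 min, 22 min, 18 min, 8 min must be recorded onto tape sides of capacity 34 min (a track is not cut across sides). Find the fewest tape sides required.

4

Total = 22 + 21 + 18 + 11 + 9 + 8 + 7 + 7 = 103 min.
Lower bound: ⌈103/34⌉ = 4 tape sides.
A packing using 4 tape sides:
  side 1: 22 + 11 = 33
  side 2: 21 + 9 = 30
  side 3: 18 + 8 + 7 = 33
  side 4: 7 = 7
This matches the lower bound, so 4 is optimal.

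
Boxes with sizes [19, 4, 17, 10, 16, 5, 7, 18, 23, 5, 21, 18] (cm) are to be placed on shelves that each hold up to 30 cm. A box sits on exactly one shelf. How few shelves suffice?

7

Total = 23 + 21 + 19 + 18 + 18 + 17 + 16 + 10 + 7 + 5 + 5 + 4 = 163 cm.
Lower bound: ⌈163/30⌉ = 6 shelves.
Also, 7 boxes each exceed 15 cm, and no two of those can share a shelf, so at least 7 shelves are needed.
A packing using 7 shelves:
  shelf 1: 23 + 7 = 30
  shelf 2: 21 + 5 + 4 = 30
  shelf 3: 19 + 10 = 29
  shelf 4: 18 + 5 = 23
  shelf 5: 18 = 18
  shelf 6: 17 = 17
  shelf 7: 16 = 16
This matches the lower bound, so 7 is optimal.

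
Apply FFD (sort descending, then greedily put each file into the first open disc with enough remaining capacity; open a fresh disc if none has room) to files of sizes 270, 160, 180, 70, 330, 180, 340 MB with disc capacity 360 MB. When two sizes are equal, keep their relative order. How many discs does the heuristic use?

Sorted descending: 340, 330, 270, 180, 180, 160, 70.
  340 → disc 1 (new)  [load 340/360]
  330 → disc 2 (new)  [load 330/360]
  270 → disc 3 (new)  [load 270/360]
  180 → disc 4 (new)  [load 180/360]
  180 → disc 4  [load 360/360]
  160 → disc 5 (new)  [load 160/360]
  70 → disc 3  [load 340/360]
5 discs opened.

5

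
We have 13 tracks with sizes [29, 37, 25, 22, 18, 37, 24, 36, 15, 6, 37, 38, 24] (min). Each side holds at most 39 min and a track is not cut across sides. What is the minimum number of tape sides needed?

11

Total = 38 + 37 + 37 + 37 + 36 + 29 + 25 + 24 + 24 + 22 + 18 + 15 + 6 = 348 min.
Lower bound: ⌈348/39⌉ = 9 tape sides.
Also, 10 tracks each exceed 39/2 min, and no two of those can share a side, so at least 10 tape sides are needed.
A packing using 11 tape sides:
  side 1: 38 = 38
  side 2: 37 = 37
  side 3: 37 = 37
  side 4: 37 = 37
  side 5: 36 = 36
  side 6: 29 + 6 = 35
  side 7: 25 = 25
  side 8: 24 + 15 = 39
  side 9: 24 = 24
  side 10: 22 = 22
  side 11: 18 = 18
No arrangement into 10 tape sides stays within capacity, so 11 is optimal.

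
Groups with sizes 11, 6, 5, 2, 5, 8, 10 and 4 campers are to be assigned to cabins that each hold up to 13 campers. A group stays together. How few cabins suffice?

Total = 11 + 10 + 8 + 6 + 5 + 5 + 4 + 2 = 51 campers.
Lower bound: ⌈51/13⌉ = 4 cabins.
A packing using 5 cabins:
  cabin 1: 11 + 2 = 13
  cabin 2: 10 = 10
  cabin 3: 8 + 5 = 13
  cabin 4: 6 + 5 = 11
  cabin 5: 4 = 4
No arrangement into 4 cabins stays within capacity, so 5 is optimal.

5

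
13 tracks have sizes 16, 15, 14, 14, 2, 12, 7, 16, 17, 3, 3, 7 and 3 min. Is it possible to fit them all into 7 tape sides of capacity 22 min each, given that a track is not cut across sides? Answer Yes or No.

A valid assignment using 7 tape sides:
  side 1: 17 + 3 + 2 = 22
  side 2: 16 + 3 + 3 = 22
  side 3: 16 = 16
  side 4: 15 + 7 = 22
  side 5: 14 + 7 = 21
  side 6: 14 = 14
  side 7: 12 = 12
Every load is within 22 min, so 7 tape sides suffice.

Yes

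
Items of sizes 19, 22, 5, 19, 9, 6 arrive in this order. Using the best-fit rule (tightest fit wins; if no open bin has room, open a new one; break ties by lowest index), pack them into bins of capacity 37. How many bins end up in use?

  19 → bin 1 (new)  [load 19/37]
  22 → bin 2 (new)  [load 22/37]
  5 → bin 2  [load 27/37]
  19 → bin 3 (new)  [load 19/37]
  9 → bin 2  [load 36/37]
  6 → bin 1  [load 25/37]
3 bins opened.

3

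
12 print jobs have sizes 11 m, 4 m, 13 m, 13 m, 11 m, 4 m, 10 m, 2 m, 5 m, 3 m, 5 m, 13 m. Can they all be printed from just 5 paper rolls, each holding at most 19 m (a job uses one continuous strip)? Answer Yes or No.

Total = 94 m; ⌈94/19⌉ = 5.
6 print jobs each exceed half the capacity and cannot share a roll, forcing at least 6 paper rolls.
At least 6 paper rolls are required, but only 5 are allowed.

No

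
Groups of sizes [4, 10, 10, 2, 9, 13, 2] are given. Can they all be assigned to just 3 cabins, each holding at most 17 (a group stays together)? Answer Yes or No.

No

Total = 50; ⌈50/17⌉ = 3.
4 groups each exceed half the capacity and cannot share a cabin, forcing at least 4 cabins.
At least 4 cabins are required, but only 3 are allowed.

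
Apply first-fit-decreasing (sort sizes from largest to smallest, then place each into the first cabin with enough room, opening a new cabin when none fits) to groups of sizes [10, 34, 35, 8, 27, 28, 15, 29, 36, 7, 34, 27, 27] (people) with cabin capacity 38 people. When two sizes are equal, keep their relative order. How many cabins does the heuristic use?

10

Sorted descending: 36, 35, 34, 34, 29, 28, 27, 27, 27, 15, 10, 8, 7.
  36 → cabin 1 (new)  [load 36/38]
  35 → cabin 2 (new)  [load 35/38]
  34 → cabin 3 (new)  [load 34/38]
  34 → cabin 4 (new)  [load 34/38]
  29 → cabin 5 (new)  [load 29/38]
  28 → cabin 6 (new)  [load 28/38]
  27 → cabin 7 (new)  [load 27/38]
  27 → cabin 8 (new)  [load 27/38]
  27 → cabin 9 (new)  [load 27/38]
  15 → cabin 10 (new)  [load 15/38]
  10 → cabin 6  [load 38/38]
  8 → cabin 5  [load 37/38]
  7 → cabin 7  [load 34/38]
10 cabins opened.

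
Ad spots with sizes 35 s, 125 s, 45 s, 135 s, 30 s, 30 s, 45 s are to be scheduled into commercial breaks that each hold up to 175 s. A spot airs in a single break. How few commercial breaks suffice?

3

Total = 135 + 125 + 45 + 45 + 35 + 30 + 30 = 445 s.
Lower bound: ⌈445/175⌉ = 3 commercial breaks.
A packing using 3 commercial breaks:
  break 1: 135 + 35 = 170
  break 2: 125 + 45 = 170
  break 3: 45 + 30 + 30 = 105
This matches the lower bound, so 3 is optimal.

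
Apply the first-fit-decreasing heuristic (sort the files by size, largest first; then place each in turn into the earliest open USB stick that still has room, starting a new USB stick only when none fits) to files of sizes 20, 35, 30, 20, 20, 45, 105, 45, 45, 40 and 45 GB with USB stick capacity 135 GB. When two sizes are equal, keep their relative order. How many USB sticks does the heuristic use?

Sorted descending: 105, 45, 45, 45, 45, 40, 35, 30, 20, 20, 20.
  105 → USB stick 1 (new)  [load 105/135]
  45 → USB stick 2 (new)  [load 45/135]
  45 → USB stick 2  [load 90/135]
  45 → USB stick 2  [load 135/135]
  45 → USB stick 3 (new)  [load 45/135]
  40 → USB stick 3  [load 85/135]
  35 → USB stick 3  [load 120/135]
  30 → USB stick 1  [load 135/135]
  20 → USB stick 4 (new)  [load 20/135]
  20 → USB stick 4  [load 40/135]
  20 → USB stick 4  [load 60/135]
4 USB sticks opened.

4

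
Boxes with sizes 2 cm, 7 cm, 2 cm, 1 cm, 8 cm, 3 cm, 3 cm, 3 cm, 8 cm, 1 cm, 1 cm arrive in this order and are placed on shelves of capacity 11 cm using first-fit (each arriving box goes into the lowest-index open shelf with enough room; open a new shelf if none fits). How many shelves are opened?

  2 → shelf 1 (new)  [load 2/11]
  7 → shelf 1  [load 9/11]
  2 → shelf 1  [load 11/11]
  1 → shelf 2 (new)  [load 1/11]
  8 → shelf 2  [load 9/11]
  3 → shelf 3 (new)  [load 3/11]
  3 → shelf 3  [load 6/11]
  3 → shelf 3  [load 9/11]
  8 → shelf 4 (new)  [load 8/11]
  1 → shelf 2  [load 10/11]
  1 → shelf 2  [load 11/11]
4 shelves opened.

4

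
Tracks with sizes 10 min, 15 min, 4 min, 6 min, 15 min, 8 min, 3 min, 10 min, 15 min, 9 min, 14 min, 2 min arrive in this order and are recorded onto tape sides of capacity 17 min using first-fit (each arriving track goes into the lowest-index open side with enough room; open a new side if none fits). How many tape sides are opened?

8

  10 → side 1 (new)  [load 10/17]
  15 → side 2 (new)  [load 15/17]
  4 → side 1  [load 14/17]
  6 → side 3 (new)  [load 6/17]
  15 → side 4 (new)  [load 15/17]
  8 → side 3  [load 14/17]
  3 → side 1  [load 17/17]
  10 → side 5 (new)  [load 10/17]
  15 → side 6 (new)  [load 15/17]
  9 → side 7 (new)  [load 9/17]
  14 → side 8 (new)  [load 14/17]
  2 → side 2  [load 17/17]
8 tape sides opened.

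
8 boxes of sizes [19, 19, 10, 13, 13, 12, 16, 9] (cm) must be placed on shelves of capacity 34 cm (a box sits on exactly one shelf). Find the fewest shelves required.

4

Total = 19 + 19 + 16 + 13 + 13 + 12 + 10 + 9 = 111 cm.
Lower bound: ⌈111/34⌉ = 4 shelves.
A packing using 4 shelves:
  shelf 1: 19 + 13 = 32
  shelf 2: 19 + 13 = 32
  shelf 3: 16 + 12 = 28
  shelf 4: 10 + 9 = 19
This matches the lower bound, so 4 is optimal.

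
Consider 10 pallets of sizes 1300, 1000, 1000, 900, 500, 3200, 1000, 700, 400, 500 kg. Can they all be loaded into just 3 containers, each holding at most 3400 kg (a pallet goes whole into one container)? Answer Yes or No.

Total = 10500 kg; ⌈10500/3400⌉ = 4.
At least 4 containers are required, but only 3 are allowed.

No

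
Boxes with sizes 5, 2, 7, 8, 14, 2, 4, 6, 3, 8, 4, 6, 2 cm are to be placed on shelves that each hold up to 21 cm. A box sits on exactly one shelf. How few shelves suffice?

4

Total = 14 + 8 + 8 + 7 + 6 + 6 + 5 + 4 + 4 + 3 + 2 + 2 + 2 = 71 cm.
Lower bound: ⌈71/21⌉ = 4 shelves.
A packing using 4 shelves:
  shelf 1: 14 + 7 = 21
  shelf 2: 8 + 8 + 5 = 21
  shelf 3: 6 + 6 + 4 + 4 = 20
  shelf 4: 3 + 2 + 2 + 2 = 9
This matches the lower bound, so 4 is optimal.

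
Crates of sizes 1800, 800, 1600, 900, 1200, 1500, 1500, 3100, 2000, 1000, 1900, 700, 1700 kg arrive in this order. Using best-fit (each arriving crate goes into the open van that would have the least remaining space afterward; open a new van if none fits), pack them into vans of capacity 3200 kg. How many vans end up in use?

  1800 → van 1 (new)  [load 1800/3200]
  800 → van 1  [load 2600/3200]
  1600 → van 2 (new)  [load 1600/3200]
  900 → van 2  [load 2500/3200]
  1200 → van 3 (new)  [load 1200/3200]
  1500 → van 3  [load 2700/3200]
  1500 → van 4 (new)  [load 1500/3200]
  3100 → van 5 (new)  [load 3100/3200]
  2000 → van 6 (new)  [load 2000/3200]
  1000 → van 6  [load 3000/3200]
  1900 → van 7 (new)  [load 1900/3200]
  700 → van 2  [load 3200/3200]
  1700 → van 4  [load 3200/3200]
7 vans opened.

7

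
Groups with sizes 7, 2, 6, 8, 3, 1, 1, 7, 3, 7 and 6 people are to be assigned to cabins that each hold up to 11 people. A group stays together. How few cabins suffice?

6

Total = 8 + 7 + 7 + 7 + 6 + 6 + 3 + 3 + 2 + 1 + 1 = 51 people.
Lower bound: ⌈51/11⌉ = 5 cabins.
Also, 6 groups each exceed 11/2 people, and no two of those can share a cabin, so at least 6 cabins are needed.
A packing using 6 cabins:
  cabin 1: 8 + 3 = 11
  cabin 2: 7 + 3 + 1 = 11
  cabin 3: 7 + 2 + 1 = 10
  cabin 4: 7 = 7
  cabin 5: 6 = 6
  cabin 6: 6 = 6
This matches the lower bound, so 6 is optimal.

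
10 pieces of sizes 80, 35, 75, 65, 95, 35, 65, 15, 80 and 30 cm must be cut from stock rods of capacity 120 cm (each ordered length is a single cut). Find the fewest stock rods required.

6

Total = 95 + 80 + 80 + 75 + 65 + 65 + 35 + 35 + 30 + 15 = 575 cm.
Lower bound: ⌈575/120⌉ = 5 stock rods.
Also, 6 pieces each exceed 60 cm, and no two of those can share a stock rod, so at least 6 stock rods are needed.
A packing using 6 stock rods:
  stock rod 1: 95 + 15 = 110
  stock rod 2: 80 + 35 = 115
  stock rod 3: 80 + 35 = 115
  stock rod 4: 75 + 30 = 105
  stock rod 5: 65 = 65
  stock rod 6: 65 = 65
This matches the lower bound, so 6 is optimal.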